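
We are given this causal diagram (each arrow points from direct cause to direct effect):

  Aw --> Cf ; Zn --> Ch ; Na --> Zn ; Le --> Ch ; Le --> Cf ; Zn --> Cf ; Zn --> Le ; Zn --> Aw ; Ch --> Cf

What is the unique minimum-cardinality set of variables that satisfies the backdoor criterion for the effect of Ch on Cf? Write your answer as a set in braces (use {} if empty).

{Le, Zn}

Variables eligible for adjustment (non-descendants of Ch, excluding Ch and Cf): {Aw, Le, Na, Zn}.
Backdoor paths from Ch to Cf:
  P1: Ch <- Zn -> Le -> Cf
  P2: Ch <- Zn -> Aw -> Cf
  P3: Ch <- Zn -> Cf
  P4: Ch <- Le <- Zn -> Aw -> Cf
  P5: Ch <- Le <- Zn -> Cf
  P6: Ch <- Le -> Cf
The empty set is not sufficient: P1 (Ch <- Zn -> Le -> Cf) has no collider blocking it and no conditioned non-collider, so it is open.
Try {Le, Zn}:
  P1: blocked at fork node Zn ∈ conditioning set.
  P2: blocked at fork node Zn ∈ conditioning set.
  P3: blocked at fork node Zn ∈ conditioning set.
  P4: blocked at chain node Le ∈ conditioning set.
  P5: blocked at chain node Le ∈ conditioning set.
  P6: blocked at fork node Le ∈ conditioning set.
{Le, Zn} contains no descendant of Ch and blocks every backdoor path.
Every element of {Le, Zn} is needed (dropping Le leaves P6 open; dropping Zn leaves P2 open), so no proper subset is valid.
Among all size-2 subsets of the eligible variables, only {Le, Zn} blocks every backdoor path, so it is the unique smallest valid adjustment set.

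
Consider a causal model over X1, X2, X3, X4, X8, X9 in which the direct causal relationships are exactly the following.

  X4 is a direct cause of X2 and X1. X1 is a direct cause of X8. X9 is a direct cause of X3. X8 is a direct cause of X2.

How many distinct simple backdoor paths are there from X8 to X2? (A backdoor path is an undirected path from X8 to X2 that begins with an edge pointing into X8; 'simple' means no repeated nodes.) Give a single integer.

1

A backdoor path from X8 to X2 is any simple undirected path whose first edge points into X8 (i.e. leaves X8 via a parent).
Parents of X8: {X1}.
Enumerating:
  P1: X8 <- X1 <- X4 -> X2
That exhausts the simple backdoor paths. Count: 1.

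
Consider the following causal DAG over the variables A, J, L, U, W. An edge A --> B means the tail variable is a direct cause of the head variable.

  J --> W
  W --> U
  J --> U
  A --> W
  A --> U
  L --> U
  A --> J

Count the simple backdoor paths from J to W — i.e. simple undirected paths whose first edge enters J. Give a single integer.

2

A backdoor path from J to W is any simple undirected path whose first edge points into J (i.e. leaves J via a parent).
Parents of J: {A}.
Enumerating:
  P1: J <- A -> W
  P2: J <- A -> U <- W
That exhausts the simple backdoor paths. Count: 2.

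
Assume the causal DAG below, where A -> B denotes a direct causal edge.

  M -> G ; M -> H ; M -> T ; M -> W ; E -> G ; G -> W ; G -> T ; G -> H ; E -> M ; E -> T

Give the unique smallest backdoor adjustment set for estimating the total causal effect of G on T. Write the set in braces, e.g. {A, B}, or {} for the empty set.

Variables eligible for adjustment (non-descendants of G, excluding G and T): {E, M}.
Backdoor paths from G to T:
  P1: G <- E -> M -> T
  P2: G <- E -> T
  P3: G <- M <- E -> T
  P4: G <- M -> T
The empty set is not sufficient: P1 (G <- E -> M -> T) has no collider blocking it and no conditioned non-collider, so it is open.
Try {E, M}:
  P1: blocked at fork node E ∈ conditioning set.
  P2: blocked at fork node E ∈ conditioning set.
  P3: blocked at chain node M ∈ conditioning set.
  P4: blocked at fork node M ∈ conditioning set.
{E, M} contains no descendant of G and blocks every backdoor path.
Every element of {E, M} is needed (dropping E leaves P2 open; dropping M leaves P4 open), so no proper subset is valid.
Among all size-2 subsets of the eligible variables, only {E, M} blocks every backdoor path, so it is the unique smallest valid adjustment set.

{E, M}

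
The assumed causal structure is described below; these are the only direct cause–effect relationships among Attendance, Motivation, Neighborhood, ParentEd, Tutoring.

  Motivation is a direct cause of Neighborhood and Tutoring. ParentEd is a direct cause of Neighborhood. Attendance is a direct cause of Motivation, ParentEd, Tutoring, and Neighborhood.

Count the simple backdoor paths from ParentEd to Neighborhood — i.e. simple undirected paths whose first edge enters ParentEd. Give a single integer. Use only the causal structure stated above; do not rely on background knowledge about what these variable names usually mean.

3

A backdoor path from ParentEd to Neighborhood is any simple undirected path whose first edge points into ParentEd (i.e. leaves ParentEd via a parent).
Parents of ParentEd: {Attendance}.
Enumerating:
  P1: ParentEd <- Attendance -> Motivation -> Neighborhood
  P2: ParentEd <- Attendance -> Neighborhood
  P3: ParentEd <- Attendance -> Tutoring <- Motivation -> Neighborhood
That exhausts the simple backdoor paths. Count: 3.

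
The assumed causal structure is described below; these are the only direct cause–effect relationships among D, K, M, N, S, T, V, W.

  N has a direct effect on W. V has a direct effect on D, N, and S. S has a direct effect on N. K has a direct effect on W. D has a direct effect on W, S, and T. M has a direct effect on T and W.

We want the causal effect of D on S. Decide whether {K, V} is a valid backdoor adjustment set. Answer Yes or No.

Yes

Backdoor paths from D to S (paths whose first edge points into D):
  P1: D <- V -> S
  P2: D <- V -> N <- S
Condition 1 (no descendant of D in the set): holds — descendants of D are {N, S, T, W}; none are in {K, V}.
Condition 2 (every backdoor path blocked by {K, V}):
  P1: blocked at fork node V ∈ conditioning set.
  P2: blocked at fork node V ∈ conditioning set.
{K, V} satisfies the backdoor criterion.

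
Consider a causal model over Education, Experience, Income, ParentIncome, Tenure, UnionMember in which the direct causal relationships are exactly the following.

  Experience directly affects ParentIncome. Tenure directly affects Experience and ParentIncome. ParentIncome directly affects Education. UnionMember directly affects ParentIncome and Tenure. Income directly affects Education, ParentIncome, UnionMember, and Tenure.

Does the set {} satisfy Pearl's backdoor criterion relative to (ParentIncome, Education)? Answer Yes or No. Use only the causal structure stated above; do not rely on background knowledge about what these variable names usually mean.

No

Backdoor paths from ParentIncome to Education (paths whose first edge points into ParentIncome):
  P1: ParentIncome <- Income -> Education
  P2: ParentIncome <- UnionMember <- Income -> Education
  P3: ParentIncome <- UnionMember -> Tenure <- Income -> Education
  P4: ParentIncome <- Tenure <- Income -> Education
  P5: ParentIncome <- Tenure <- UnionMember <- Income -> Education
  P6: ParentIncome <- Experience <- Tenure <- Income -> Education
  P7: ParentIncome <- Experience <- Tenure <- UnionMember <- Income -> Education
Condition 1 (no descendant of ParentIncome in the set): holds — descendants of ParentIncome are {Education}; none are in {}.
Condition 2 (every backdoor path blocked by {}):
  P1: open — no interior node is in the conditioning set.
  P2: open — no interior node is in the conditioning set.
  P3: blocked at collider Tenure (neither it nor any descendant is in the conditioning set).
  P4: open — no interior node is in the conditioning set.
  P5: open — no interior node is in the conditioning set.
  P6: open — no interior node is in the conditioning set.
  P7: open — no interior node is in the conditioning set.
{} does not satisfy the backdoor criterion.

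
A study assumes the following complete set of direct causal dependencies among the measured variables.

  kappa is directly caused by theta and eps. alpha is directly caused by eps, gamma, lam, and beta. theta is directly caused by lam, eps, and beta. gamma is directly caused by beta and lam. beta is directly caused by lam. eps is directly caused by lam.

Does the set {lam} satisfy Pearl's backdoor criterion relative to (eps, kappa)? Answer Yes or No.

Yes

Backdoor paths from eps to kappa (paths whose first edge points into eps):
  P1: eps <- lam -> beta -> theta -> kappa
  P2: eps <- lam -> gamma <- beta -> theta -> kappa
  P3: eps <- lam -> gamma -> alpha <- beta -> theta -> kappa
  P4: eps <- lam -> theta -> kappa
  P5: eps <- lam -> alpha <- beta -> theta -> kappa
  P6: eps <- lam -> alpha <- gamma <- beta -> theta -> kappa
Condition 1 (no descendant of eps in the set): holds — descendants of eps are {alpha, kappa, theta}; none are in {lam}.
Condition 2 (every backdoor path blocked by {lam}):
  P1: blocked at fork node lam ∈ conditioning set.
  P2: blocked at fork node lam ∈ conditioning set.
  P3: blocked at fork node lam ∈ conditioning set.
  P4: blocked at fork node lam ∈ conditioning set.
  P5: blocked at fork node lam ∈ conditioning set.
  P6: blocked at fork node lam ∈ conditioning set.
{lam} satisfies the backdoor criterion.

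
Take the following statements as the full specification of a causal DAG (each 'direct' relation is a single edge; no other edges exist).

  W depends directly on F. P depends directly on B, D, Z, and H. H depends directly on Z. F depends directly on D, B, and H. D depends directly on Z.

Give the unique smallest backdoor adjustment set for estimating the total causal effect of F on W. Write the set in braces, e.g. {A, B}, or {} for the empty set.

{}

Variables eligible for adjustment (non-descendants of F, excluding F and W): {B, D, H, P, Z}.
Backdoor paths from F to W:
  (none)
With no backdoor paths the empty set already satisfies the criterion, and it is trivially minimal.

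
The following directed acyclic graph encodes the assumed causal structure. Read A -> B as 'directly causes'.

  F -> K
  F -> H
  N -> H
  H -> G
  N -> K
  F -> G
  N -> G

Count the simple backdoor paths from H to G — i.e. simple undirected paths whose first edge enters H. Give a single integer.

A backdoor path from H to G is any simple undirected path whose first edge points into H (i.e. leaves H via a parent).
Parents of H: {F, N}.
Enumerating:
  P1: H <- F -> G
  P2: H <- F -> K <- N -> G
  P3: H <- N -> G
  P4: H <- N -> K <- F -> G
That exhausts the simple backdoor paths. Count: 4.

4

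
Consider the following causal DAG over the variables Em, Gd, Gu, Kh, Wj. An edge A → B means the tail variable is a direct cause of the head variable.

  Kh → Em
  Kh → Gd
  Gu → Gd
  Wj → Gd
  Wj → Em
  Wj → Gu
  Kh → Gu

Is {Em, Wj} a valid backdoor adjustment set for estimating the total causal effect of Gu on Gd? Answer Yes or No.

Backdoor paths from Gu to Gd (paths whose first edge points into Gu):
  P1: Gu <- Kh -> Em <- Wj -> Gd
  P2: Gu <- Kh -> Gd
  P3: Gu <- Wj -> Em <- Kh -> Gd
  P4: Gu <- Wj -> Gd
Condition 1 (no descendant of Gu in the set): holds — descendants of Gu are {Gd}; none are in {Em, Wj}.
Condition 2 (every backdoor path blocked by {Em, Wj}):
  P1: blocked at fork node Wj ∈ conditioning set.
  P2: open — no interior node is in the conditioning set.
  P3: blocked at fork node Wj ∈ conditioning set.
  P4: blocked at fork node Wj ∈ conditioning set.
{Em, Wj} does not satisfy the backdoor criterion.

No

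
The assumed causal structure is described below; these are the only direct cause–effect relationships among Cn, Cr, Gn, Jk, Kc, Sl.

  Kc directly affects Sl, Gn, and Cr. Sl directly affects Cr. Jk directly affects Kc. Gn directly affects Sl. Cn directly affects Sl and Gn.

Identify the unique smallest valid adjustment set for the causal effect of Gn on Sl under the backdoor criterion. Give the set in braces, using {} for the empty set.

Variables eligible for adjustment (non-descendants of Gn, excluding Gn and Sl): {Cn, Jk, Kc}.
Backdoor paths from Gn to Sl:
  P1: Gn <- Cn -> Sl
  P2: Gn <- Kc -> Sl
  P3: Gn <- Kc -> Cr <- Sl
The empty set is not sufficient: P1 (Gn <- Cn -> Sl) has no collider blocking it and no conditioned non-collider, so it is open.
Try {Cn, Kc}:
  P1: blocked at fork node Cn ∈ conditioning set.
  P2: blocked at fork node Kc ∈ conditioning set.
  P3: blocked at fork node Kc ∈ conditioning set.
{Cn, Kc} contains no descendant of Gn and blocks every backdoor path.
Every element of {Cn, Kc} is needed (dropping Cn leaves P1 open; dropping Kc leaves P2 open), so no proper subset is valid.
Among all size-2 subsets of the eligible variables, only {Cn, Kc} blocks every backdoor path, so it is the unique smallest valid adjustment set.

{Cn, Kc}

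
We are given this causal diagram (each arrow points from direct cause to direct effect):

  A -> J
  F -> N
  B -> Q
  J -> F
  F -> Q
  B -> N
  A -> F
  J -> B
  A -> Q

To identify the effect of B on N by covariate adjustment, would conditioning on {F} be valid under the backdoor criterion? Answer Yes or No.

Backdoor paths from B to N (paths whose first edge points into B):
  P1: B <- J <- A -> F -> N
  P2: B <- J <- A -> Q <- F -> N
  P3: B <- J -> F -> N
Condition 1 (no descendant of B in the set): holds — descendants of B are {N, Q}; none are in {F}.
Condition 2 (every backdoor path blocked by {F}):
  P1: blocked at chain node F ∈ conditioning set.
  P2: blocked at collider Q (neither it nor any descendant is in the conditioning set).
  P3: blocked at chain node F ∈ conditioning set.
{F} satisfies the backdoor criterion.

Yes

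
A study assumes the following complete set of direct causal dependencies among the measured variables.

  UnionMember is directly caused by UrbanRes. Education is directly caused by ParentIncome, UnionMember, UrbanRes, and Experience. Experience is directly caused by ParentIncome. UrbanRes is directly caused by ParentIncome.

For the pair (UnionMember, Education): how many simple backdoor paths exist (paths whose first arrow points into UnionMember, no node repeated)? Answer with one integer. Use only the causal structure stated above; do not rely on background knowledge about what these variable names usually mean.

A backdoor path from UnionMember to Education is any simple undirected path whose first edge points into UnionMember (i.e. leaves UnionMember via a parent).
Parents of UnionMember: {UrbanRes}.
Enumerating:
  P1: UnionMember <- UrbanRes <- ParentIncome -> Experience -> Education
  P2: UnionMember <- UrbanRes <- ParentIncome -> Education
  P3: UnionMember <- UrbanRes -> Education
That exhausts the simple backdoor paths. Count: 3.

3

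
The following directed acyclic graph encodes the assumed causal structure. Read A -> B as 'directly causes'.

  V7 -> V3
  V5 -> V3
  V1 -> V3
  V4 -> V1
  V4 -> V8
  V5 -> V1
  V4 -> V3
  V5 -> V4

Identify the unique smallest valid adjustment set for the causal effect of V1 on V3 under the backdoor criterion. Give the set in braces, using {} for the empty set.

Variables eligible for adjustment (non-descendants of V1, excluding V1 and V3): {V4, V5, V7, V8}.
Backdoor paths from V1 to V3:
  P1: V1 <- V5 -> V4 -> V3
  P2: V1 <- V5 -> V3
  P3: V1 <- V4 <- V5 -> V3
  P4: V1 <- V4 -> V3
The empty set is not sufficient: P1 (V1 <- V5 -> V4 -> V3) has no collider blocking it and no conditioned non-collider, so it is open.
Try {V4, V5}:
  P1: blocked at fork node V5 ∈ conditioning set.
  P2: blocked at fork node V5 ∈ conditioning set.
  P3: blocked at chain node V4 ∈ conditioning set.
  P4: blocked at fork node V4 ∈ conditioning set.
{V4, V5} contains no descendant of V1 and blocks every backdoor path.
Every element of {V4, V5} is needed (dropping V4 leaves P4 open; dropping V5 leaves P2 open), so no proper subset is valid.
Among all size-2 subsets of the eligible variables, only {V4, V5} blocks every backdoor path, so it is the unique smallest valid adjustment set.

{V4, V5}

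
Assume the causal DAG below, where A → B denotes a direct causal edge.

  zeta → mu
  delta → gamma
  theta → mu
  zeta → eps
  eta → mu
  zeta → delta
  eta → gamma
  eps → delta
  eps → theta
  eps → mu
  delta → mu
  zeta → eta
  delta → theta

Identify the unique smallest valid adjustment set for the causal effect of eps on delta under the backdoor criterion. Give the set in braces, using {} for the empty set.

Variables eligible for adjustment (non-descendants of eps, excluding eps and delta): {eta, zeta}.
Backdoor paths from eps to delta:
  P1: eps <- zeta -> delta
  P2: eps <- zeta -> eta -> gamma <- delta
  P3: eps <- zeta -> eta -> mu <- delta
  P4: eps <- zeta -> eta -> mu <- theta <- delta
  P5: eps <- zeta -> mu <- delta
  P6: eps <- zeta -> mu <- eta -> gamma <- delta
  P7: eps <- zeta -> mu <- theta <- delta
The empty set is not sufficient: P1 (eps <- zeta -> delta) has no collider blocking it and no conditioned non-collider, so it is open.
Try {zeta}:
  P1: blocked at fork node zeta ∈ conditioning set.
  P2: blocked at fork node zeta ∈ conditioning set.
  P3: blocked at fork node zeta ∈ conditioning set.
  P4: blocked at fork node zeta ∈ conditioning set.
  P5: blocked at fork node zeta ∈ conditioning set.
  P6: blocked at fork node zeta ∈ conditioning set.
  P7: blocked at fork node zeta ∈ conditioning set.
{zeta} contains no descendant of eps and blocks every backdoor path.
No other singleton works — e.g. {eta} leaves P1 open — so {zeta} is the unique smallest valid adjustment set.

{zeta}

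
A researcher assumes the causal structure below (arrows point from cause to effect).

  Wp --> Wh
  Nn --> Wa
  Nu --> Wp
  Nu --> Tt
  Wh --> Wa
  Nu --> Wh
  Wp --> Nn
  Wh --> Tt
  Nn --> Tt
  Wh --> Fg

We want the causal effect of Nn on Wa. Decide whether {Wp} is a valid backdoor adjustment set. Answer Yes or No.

Yes

Backdoor paths from Nn to Wa (paths whose first edge points into Nn):
  P1: Nn <- Wp <- Nu -> Wh -> Wa
  P2: Nn <- Wp <- Nu -> Tt <- Wh -> Wa
  P3: Nn <- Wp -> Wh -> Wa
Condition 1 (no descendant of Nn in the set): holds — descendants of Nn are {Tt, Wa}; none are in {Wp}.
Condition 2 (every backdoor path blocked by {Wp}):
  P1: blocked at chain node Wp ∈ conditioning set.
  P2: blocked at chain node Wp ∈ conditioning set.
  P3: blocked at fork node Wp ∈ conditioning set.
{Wp} satisfies the backdoor criterion.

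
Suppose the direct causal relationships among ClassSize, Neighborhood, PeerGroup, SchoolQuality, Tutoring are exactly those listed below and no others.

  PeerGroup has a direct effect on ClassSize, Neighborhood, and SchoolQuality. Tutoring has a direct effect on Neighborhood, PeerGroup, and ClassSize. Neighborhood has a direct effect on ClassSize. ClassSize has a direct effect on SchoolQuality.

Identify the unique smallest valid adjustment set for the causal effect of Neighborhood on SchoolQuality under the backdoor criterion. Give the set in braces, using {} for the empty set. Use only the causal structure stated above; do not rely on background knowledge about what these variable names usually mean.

{PeerGroup, Tutoring}

Variables eligible for adjustment (non-descendants of Neighborhood, excluding Neighborhood and SchoolQuality): {PeerGroup, Tutoring}.
Backdoor paths from Neighborhood to SchoolQuality:
  P1: Neighborhood <- Tutoring -> PeerGroup -> ClassSize -> SchoolQuality
  P2: Neighborhood <- Tutoring -> PeerGroup -> SchoolQuality
  P3: Neighborhood <- Tutoring -> ClassSize <- PeerGroup -> SchoolQuality
  P4: Neighborhood <- Tutoring -> ClassSize -> SchoolQuality
  P5: Neighborhood <- PeerGroup <- Tutoring -> ClassSize -> SchoolQuality
  P6: Neighborhood <- PeerGroup -> ClassSize -> SchoolQuality
  P7: Neighborhood <- PeerGroup -> SchoolQuality
The empty set is not sufficient: P1 (Neighborhood <- Tutoring -> PeerGroup -> ClassSize -> SchoolQuality) has no collider blocking it and no conditioned non-collider, so it is open.
Try {PeerGroup, Tutoring}:
  P1: blocked at fork node Tutoring ∈ conditioning set.
  P2: blocked at fork node Tutoring ∈ conditioning set.
  P3: blocked at fork node Tutoring ∈ conditioning set.
  P4: blocked at fork node Tutoring ∈ conditioning set.
  P5: blocked at chain node PeerGroup ∈ conditioning set.
  P6: blocked at fork node PeerGroup ∈ conditioning set.
  P7: blocked at fork node PeerGroup ∈ conditioning set.
{PeerGroup, Tutoring} contains no descendant of Neighborhood and blocks every backdoor path.
Every element of {PeerGroup, Tutoring} is needed (dropping PeerGroup leaves P6 open; dropping Tutoring leaves P4 open), so no proper subset is valid.
Among all size-2 subsets of the eligible variables, only {PeerGroup, Tutoring} blocks every backdoor path, so it is the unique smallest valid adjustment set.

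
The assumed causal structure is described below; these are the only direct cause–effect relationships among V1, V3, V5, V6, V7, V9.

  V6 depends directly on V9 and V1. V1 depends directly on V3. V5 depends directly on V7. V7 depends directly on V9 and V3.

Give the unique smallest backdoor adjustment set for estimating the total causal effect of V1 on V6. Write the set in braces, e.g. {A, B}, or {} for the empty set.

{}

Variables eligible for adjustment (non-descendants of V1, excluding V1 and V6): {V3, V5, V7, V9}.
Backdoor paths from V1 to V6:
  P1: V1 <- V3 -> V7 <- V9 -> V6
Each backdoor path contains an unconditioned collider, so every path is already blocked with the empty conditioning set:
  P1: blocked at collider V7 (neither it nor any descendant is in the conditioning set).
The empty set is therefore the unique smallest valid set.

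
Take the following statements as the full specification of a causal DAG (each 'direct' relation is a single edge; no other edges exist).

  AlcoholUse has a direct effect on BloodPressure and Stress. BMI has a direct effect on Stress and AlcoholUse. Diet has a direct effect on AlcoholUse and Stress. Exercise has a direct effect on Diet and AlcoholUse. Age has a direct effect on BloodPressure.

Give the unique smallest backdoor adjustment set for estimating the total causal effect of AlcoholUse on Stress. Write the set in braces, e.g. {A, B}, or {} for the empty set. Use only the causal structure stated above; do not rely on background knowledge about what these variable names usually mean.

{BMI, Diet}

Variables eligible for adjustment (non-descendants of AlcoholUse, excluding AlcoholUse and Stress): {Age, BMI, Diet, Exercise}.
Backdoor paths from AlcoholUse to Stress:
  P1: AlcoholUse <- BMI -> Stress
  P2: AlcoholUse <- Exercise -> Diet -> Stress
  P3: AlcoholUse <- Diet -> Stress
The empty set is not sufficient: P1 (AlcoholUse <- BMI -> Stress) has no collider blocking it and no conditioned non-collider, so it is open.
Try {BMI, Diet}:
  P1: blocked at fork node BMI ∈ conditioning set.
  P2: blocked at chain node Diet ∈ conditioning set.
  P3: blocked at fork node Diet ∈ conditioning set.
{BMI, Diet} contains no descendant of AlcoholUse and blocks every backdoor path.
Every element of {BMI, Diet} is needed (dropping BMI leaves P1 open; dropping Diet leaves P2 open), so no proper subset is valid.
Among all size-2 subsets of the eligible variables, only {BMI, Diet} blocks every backdoor path, so it is the unique smallest valid adjustment set.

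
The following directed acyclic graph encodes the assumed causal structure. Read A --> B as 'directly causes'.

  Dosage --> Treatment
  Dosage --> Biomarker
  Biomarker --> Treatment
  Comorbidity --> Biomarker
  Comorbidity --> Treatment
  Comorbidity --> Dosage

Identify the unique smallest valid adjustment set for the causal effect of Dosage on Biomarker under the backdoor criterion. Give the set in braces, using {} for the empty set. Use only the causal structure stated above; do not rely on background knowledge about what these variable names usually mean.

{Comorbidity}

Variables eligible for adjustment (non-descendants of Dosage, excluding Dosage and Biomarker): {Comorbidity}.
Backdoor paths from Dosage to Biomarker:
  P1: Dosage <- Comorbidity -> Biomarker
  P2: Dosage <- Comorbidity -> Treatment <- Biomarker
The empty set is not sufficient: P1 (Dosage <- Comorbidity -> Biomarker) has no collider blocking it and no conditioned non-collider, so it is open.
Try {Comorbidity}:
  P1: blocked at fork node Comorbidity ∈ conditioning set.
  P2: blocked at fork node Comorbidity ∈ conditioning set.
{Comorbidity} contains no descendant of Dosage and blocks every backdoor path.
{Comorbidity} is the unique smallest valid adjustment set.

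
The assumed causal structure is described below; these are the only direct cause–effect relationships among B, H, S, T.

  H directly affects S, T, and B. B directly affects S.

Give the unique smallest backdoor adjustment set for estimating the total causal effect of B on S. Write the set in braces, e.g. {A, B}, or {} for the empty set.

{H}

Variables eligible for adjustment (non-descendants of B, excluding B and S): {H, T}.
Backdoor paths from B to S:
  P1: B <- H -> S
The empty set is not sufficient: P1 (B <- H -> S) has no collider blocking it and no conditioned non-collider, so it is open.
Try {H}:
  P1: blocked at fork node H ∈ conditioning set.
{H} contains no descendant of B and blocks every backdoor path.
No other singleton works — e.g. {T} leaves P1 open — so {H} is the unique smallest valid adjustment set.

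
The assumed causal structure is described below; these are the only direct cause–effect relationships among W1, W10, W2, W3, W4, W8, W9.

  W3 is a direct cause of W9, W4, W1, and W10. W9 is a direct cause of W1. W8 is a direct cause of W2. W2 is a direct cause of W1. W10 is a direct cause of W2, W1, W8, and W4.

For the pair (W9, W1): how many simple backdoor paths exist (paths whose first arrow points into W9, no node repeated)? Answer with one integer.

A backdoor path from W9 to W1 is any simple undirected path whose first edge points into W9 (i.e. leaves W9 via a parent).
Parents of W9: {W3}.
Enumerating:
  P1: W9 <- W3 -> W10 -> W8 -> W2 -> W1
  P2: W9 <- W3 -> W10 -> W2 -> W1
  P3: W9 <- W3 -> W10 -> W1
  P4: W9 <- W3 -> W4 <- W10 -> W8 -> W2 -> W1
  P5: W9 <- W3 -> W4 <- W10 -> W2 -> W1
  P6: W9 <- W3 -> W4 <- W10 -> W1
  P7: W9 <- W3 -> W1
That exhausts the simple backdoor paths. Count: 7.

7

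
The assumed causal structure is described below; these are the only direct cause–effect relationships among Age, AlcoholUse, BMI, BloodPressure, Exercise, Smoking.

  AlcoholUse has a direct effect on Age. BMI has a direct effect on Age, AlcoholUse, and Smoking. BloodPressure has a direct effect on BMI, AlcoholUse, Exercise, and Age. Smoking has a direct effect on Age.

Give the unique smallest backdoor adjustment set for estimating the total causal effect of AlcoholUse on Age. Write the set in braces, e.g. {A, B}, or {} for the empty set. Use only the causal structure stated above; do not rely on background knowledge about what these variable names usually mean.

{BMI, BloodPressure}

Variables eligible for adjustment (non-descendants of AlcoholUse, excluding AlcoholUse and Age): {BMI, BloodPressure, Exercise, Smoking}.
Backdoor paths from AlcoholUse to Age:
  P1: AlcoholUse <- BloodPressure -> BMI -> Smoking -> Age
  P2: AlcoholUse <- BloodPressure -> BMI -> Age
  P3: AlcoholUse <- BloodPressure -> Age
  P4: AlcoholUse <- BMI <- BloodPressure -> Age
  P5: AlcoholUse <- BMI -> Smoking -> Age
  P6: AlcoholUse <- BMI -> Age
The empty set is not sufficient: P1 (AlcoholUse <- BloodPressure -> BMI -> Smoking -> Age) has no collider blocking it and no conditioned non-collider, so it is open.
Try {BMI, BloodPressure}:
  P1: blocked at fork node BloodPressure ∈ conditioning set.
  P2: blocked at fork node BloodPressure ∈ conditioning set.
  P3: blocked at fork node BloodPressure ∈ conditioning set.
  P4: blocked at chain node BMI ∈ conditioning set.
  P5: blocked at fork node BMI ∈ conditioning set.
  P6: blocked at fork node BMI ∈ conditioning set.
{BMI, BloodPressure} contains no descendant of AlcoholUse and blocks every backdoor path.
Every element of {BMI, BloodPressure} is needed (dropping BMI leaves P5 open; dropping BloodPressure leaves P3 open), so no proper subset is valid.
Among all size-2 subsets of the eligible variables, only {BMI, BloodPressure} blocks every backdoor path, so it is the unique smallest valid adjustment set.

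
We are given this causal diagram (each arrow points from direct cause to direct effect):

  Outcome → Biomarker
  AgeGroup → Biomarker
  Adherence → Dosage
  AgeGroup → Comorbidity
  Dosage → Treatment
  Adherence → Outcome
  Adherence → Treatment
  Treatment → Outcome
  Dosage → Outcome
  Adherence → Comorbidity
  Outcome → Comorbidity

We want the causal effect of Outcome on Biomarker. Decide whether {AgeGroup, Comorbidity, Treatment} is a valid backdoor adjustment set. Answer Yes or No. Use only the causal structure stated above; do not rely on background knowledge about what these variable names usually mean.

Backdoor paths from Outcome to Biomarker (paths whose first edge points into Outcome):
  P1: Outcome <- Adherence -> Comorbidity <- AgeGroup -> Biomarker
  P2: Outcome <- Dosage <- Adherence -> Comorbidity <- AgeGroup -> Biomarker
  P3: Outcome <- Dosage -> Treatment <- Adherence -> Comorbidity <- AgeGroup -> Biomarker
  P4: Outcome <- Treatment <- Adherence -> Comorbidity <- AgeGroup -> Biomarker
  P5: Outcome <- Treatment <- Dosage <- Adherence -> Comorbidity <- AgeGroup -> Biomarker
Condition 1 (no descendant of Outcome in the set): FAILS — Comorbidity is a descendant of Outcome.
Condition 2 (every backdoor path blocked by {AgeGroup, Comorbidity, Treatment}):
  P1: blocked at fork node AgeGroup ∈ conditioning set.
  P2: blocked at fork node AgeGroup ∈ conditioning set.
  P3: blocked at fork node AgeGroup ∈ conditioning set.
  P4: blocked at chain node Treatment ∈ conditioning set.
  P5: blocked at chain node Treatment ∈ conditioning set.
{AgeGroup, Comorbidity, Treatment} does not satisfy the backdoor criterion.

No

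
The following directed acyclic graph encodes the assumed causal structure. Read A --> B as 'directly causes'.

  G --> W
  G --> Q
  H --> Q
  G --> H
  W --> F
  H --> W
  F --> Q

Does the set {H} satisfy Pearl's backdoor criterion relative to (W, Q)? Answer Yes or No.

No

Backdoor paths from W to Q (paths whose first edge points into W):
  P1: W <- G -> H -> Q
  P2: W <- G -> Q
  P3: W <- H <- G -> Q
  P4: W <- H -> Q
Condition 1 (no descendant of W in the set): holds — descendants of W are {F, Q}; none are in {H}.
Condition 2 (every backdoor path blocked by {H}):
  P1: blocked at chain node H ∈ conditioning set.
  P2: open — no interior node is in the conditioning set.
  P3: blocked at chain node H ∈ conditioning set.
  P4: blocked at fork node H ∈ conditioning set.
{H} does not satisfy the backdoor criterion.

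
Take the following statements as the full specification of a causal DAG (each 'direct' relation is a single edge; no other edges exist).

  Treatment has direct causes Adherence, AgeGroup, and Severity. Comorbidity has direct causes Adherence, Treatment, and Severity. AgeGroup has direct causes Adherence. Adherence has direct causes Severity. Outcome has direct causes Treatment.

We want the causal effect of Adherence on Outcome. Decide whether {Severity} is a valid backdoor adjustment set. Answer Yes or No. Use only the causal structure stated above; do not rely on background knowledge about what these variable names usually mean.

Yes

Backdoor paths from Adherence to Outcome (paths whose first edge points into Adherence):
  P1: Adherence <- Severity -> Treatment -> Outcome
  P2: Adherence <- Severity -> Comorbidity <- Treatment -> Outcome
Condition 1 (no descendant of Adherence in the set): holds — descendants of Adherence are {AgeGroup, Comorbidity, Outcome, Treatment}; none are in {Severity}.
Condition 2 (every backdoor path blocked by {Severity}):
  P1: blocked at fork node Severity ∈ conditioning set.
  P2: blocked at fork node Severity ∈ conditioning set.
{Severity} satisfies the backdoor criterion.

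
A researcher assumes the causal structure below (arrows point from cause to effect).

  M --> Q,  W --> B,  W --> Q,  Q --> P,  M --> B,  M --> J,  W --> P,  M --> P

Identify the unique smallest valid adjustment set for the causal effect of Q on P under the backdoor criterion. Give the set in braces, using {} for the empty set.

{M, W}

Variables eligible for adjustment (non-descendants of Q, excluding Q and P): {B, J, M, W}.
Backdoor paths from Q to P:
  P1: Q <- M -> B <- W -> P
  P2: Q <- M -> P
  P3: Q <- W -> B <- M -> P
  P4: Q <- W -> P
The empty set is not sufficient: P2 (Q <- M -> P) has no collider blocking it and no conditioned non-collider, so it is open.
Try {M, W}:
  P1: blocked at fork node M ∈ conditioning set.
  P2: blocked at fork node M ∈ conditioning set.
  P3: blocked at fork node W ∈ conditioning set.
  P4: blocked at fork node W ∈ conditioning set.
{M, W} contains no descendant of Q and blocks every backdoor path.
Every element of {M, W} is needed (dropping M leaves P2 open; dropping W leaves P4 open), so no proper subset is valid.
Among all size-2 subsets of the eligible variables, only {M, W} blocks every backdoor path, so it is the unique smallest valid adjustment set.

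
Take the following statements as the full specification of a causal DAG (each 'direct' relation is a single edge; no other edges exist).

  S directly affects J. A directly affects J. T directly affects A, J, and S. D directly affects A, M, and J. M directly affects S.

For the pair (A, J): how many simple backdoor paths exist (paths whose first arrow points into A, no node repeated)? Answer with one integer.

A backdoor path from A to J is any simple undirected path whose first edge points into A (i.e. leaves A via a parent).
Parents of A: {D, T}.
Enumerating:
  P1: A <- T -> S <- M <- D -> J
  P2: A <- T -> S -> J
  P3: A <- T -> J
  P4: A <- D -> M -> S <- T -> J
  P5: A <- D -> M -> S -> J
  P6: A <- D -> J
That exhausts the simple backdoor paths. Count: 6.

6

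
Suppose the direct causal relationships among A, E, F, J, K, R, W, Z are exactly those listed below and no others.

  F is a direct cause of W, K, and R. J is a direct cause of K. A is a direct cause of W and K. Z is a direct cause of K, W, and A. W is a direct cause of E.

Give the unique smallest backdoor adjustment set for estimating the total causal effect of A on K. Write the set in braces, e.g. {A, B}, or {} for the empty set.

Variables eligible for adjustment (non-descendants of A, excluding A and K): {F, J, R, Z}.
Backdoor paths from A to K:
  P1: A <- Z -> W <- F -> K
  P2: A <- Z -> K
The empty set is not sufficient: P2 (A <- Z -> K) has no collider blocking it and no conditioned non-collider, so it is open.
Try {Z}:
  P1: blocked at fork node Z ∈ conditioning set.
  P2: blocked at fork node Z ∈ conditioning set.
{Z} contains no descendant of A and blocks every backdoor path.
No other singleton works — e.g. {J} leaves P2 open — so {Z} is the unique smallest valid adjustment set.

{Z}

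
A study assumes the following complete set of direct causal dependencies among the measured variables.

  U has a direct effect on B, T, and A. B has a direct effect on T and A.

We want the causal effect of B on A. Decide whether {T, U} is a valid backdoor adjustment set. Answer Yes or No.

No

Backdoor paths from B to A (paths whose first edge points into B):
  P1: B <- U -> A
Condition 1 (no descendant of B in the set): FAILS — T is a descendant of B.
Condition 2 (every backdoor path blocked by {T, U}):
  P1: blocked at fork node U ∈ conditioning set.
{T, U} does not satisfy the backdoor criterion.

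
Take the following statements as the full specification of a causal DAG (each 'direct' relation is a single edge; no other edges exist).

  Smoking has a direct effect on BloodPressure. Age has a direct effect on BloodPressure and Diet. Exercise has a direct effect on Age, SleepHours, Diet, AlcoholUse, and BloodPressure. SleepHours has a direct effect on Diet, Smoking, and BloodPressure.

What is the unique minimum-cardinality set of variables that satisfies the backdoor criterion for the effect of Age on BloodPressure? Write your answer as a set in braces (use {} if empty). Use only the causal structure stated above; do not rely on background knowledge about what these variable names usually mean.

{Exercise}

Variables eligible for adjustment (non-descendants of Age, excluding Age and BloodPressure): {AlcoholUse, Exercise, SleepHours, Smoking}.
Backdoor paths from Age to BloodPressure:
  P1: Age <- Exercise -> SleepHours -> Smoking -> BloodPressure
  P2: Age <- Exercise -> SleepHours -> BloodPressure
  P3: Age <- Exercise -> Diet <- SleepHours -> Smoking -> BloodPressure
  P4: Age <- Exercise -> Diet <- SleepHours -> BloodPressure
  P5: Age <- Exercise -> BloodPressure
The empty set is not sufficient: P1 (Age <- Exercise -> SleepHours -> Smoking -> BloodPressure) has no collider blocking it and no conditioned non-collider, so it is open.
Try {Exercise}:
  P1: blocked at fork node Exercise ∈ conditioning set.
  P2: blocked at fork node Exercise ∈ conditioning set.
  P3: blocked at fork node Exercise ∈ conditioning set.
  P4: blocked at fork node Exercise ∈ conditioning set.
  P5: blocked at fork node Exercise ∈ conditioning set.
{Exercise} contains no descendant of Age and blocks every backdoor path.
No other singleton works — e.g. {SleepHours} leaves P5 open — so {Exercise} is the unique smallest valid adjustment set.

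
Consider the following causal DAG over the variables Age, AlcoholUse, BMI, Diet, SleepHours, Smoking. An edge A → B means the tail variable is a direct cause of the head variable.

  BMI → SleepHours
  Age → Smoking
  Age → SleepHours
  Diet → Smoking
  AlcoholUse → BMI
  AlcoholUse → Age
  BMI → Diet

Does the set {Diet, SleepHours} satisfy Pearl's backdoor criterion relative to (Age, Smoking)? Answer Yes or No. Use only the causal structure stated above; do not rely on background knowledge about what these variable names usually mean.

No

Backdoor paths from Age to Smoking (paths whose first edge points into Age):
  P1: Age <- AlcoholUse -> BMI -> Diet -> Smoking
Condition 1 (no descendant of Age in the set): FAILS — SleepHours is a descendant of Age.
Condition 2 (every backdoor path blocked by {Diet, SleepHours}):
  P1: blocked at chain node Diet ∈ conditioning set.
{Diet, SleepHours} does not satisfy the backdoor criterion.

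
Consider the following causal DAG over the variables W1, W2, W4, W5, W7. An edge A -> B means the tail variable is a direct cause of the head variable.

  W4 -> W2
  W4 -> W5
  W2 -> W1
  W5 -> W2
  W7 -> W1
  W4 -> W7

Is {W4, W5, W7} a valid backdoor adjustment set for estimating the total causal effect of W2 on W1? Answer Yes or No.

Yes

Backdoor paths from W2 to W1 (paths whose first edge points into W2):
  P1: W2 <- W4 -> W7 -> W1
  P2: W2 <- W5 <- W4 -> W7 -> W1
Condition 1 (no descendant of W2 in the set): holds — descendants of W2 are {W1}; none are in {W4, W5, W7}.
Condition 2 (every backdoor path blocked by {W4, W5, W7}):
  P1: blocked at fork node W4 ∈ conditioning set.
  P2: blocked at chain node W5 ∈ conditioning set.
{W4, W5, W7} satisfies the backdoor criterion.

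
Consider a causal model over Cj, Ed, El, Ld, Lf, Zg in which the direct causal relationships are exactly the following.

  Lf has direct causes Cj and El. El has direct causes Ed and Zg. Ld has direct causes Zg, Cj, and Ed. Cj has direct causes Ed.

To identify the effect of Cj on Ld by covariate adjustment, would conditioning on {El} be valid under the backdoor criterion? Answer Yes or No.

Backdoor paths from Cj to Ld (paths whose first edge points into Cj):
  P1: Cj <- Ed -> El <- Zg -> Ld
  P2: Cj <- Ed -> Ld
Condition 1 (no descendant of Cj in the set): holds — descendants of Cj are {Ld, Lf}; none are in {El}.
Condition 2 (every backdoor path blocked by {El}):
  P1: open — collider(s) El are conditioned on (or have a conditioned descendant) and no non-collider on the path is in the set.
  P2: open — no interior node is in the conditioning set.
{El} does not satisfy the backdoor criterion.

No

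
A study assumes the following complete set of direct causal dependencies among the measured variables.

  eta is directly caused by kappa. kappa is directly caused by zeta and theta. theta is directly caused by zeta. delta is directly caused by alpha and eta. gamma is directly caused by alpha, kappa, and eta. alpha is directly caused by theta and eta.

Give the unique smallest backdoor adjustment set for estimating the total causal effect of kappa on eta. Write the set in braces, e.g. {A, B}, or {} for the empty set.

Variables eligible for adjustment (non-descendants of kappa, excluding kappa and eta): {theta, zeta}.
Backdoor paths from kappa to eta:
  P1: kappa <- zeta -> theta -> alpha <- eta
  P2: kappa <- zeta -> theta -> alpha -> gamma <- eta
  P3: kappa <- zeta -> theta -> alpha -> delta <- eta
  P4: kappa <- theta -> alpha <- eta
  P5: kappa <- theta -> alpha -> gamma <- eta
  P6: kappa <- theta -> alpha -> delta <- eta
Each backdoor path contains an unconditioned collider, so every path is already blocked with the empty conditioning set:
  P1: blocked at collider alpha (neither it nor any descendant is in the conditioning set).
  P2: blocked at collider gamma (neither it nor any descendant is in the conditioning set).
  P3: blocked at collider delta (neither it nor any descendant is in the conditioning set).
  P4: blocked at collider alpha (neither it nor any descendant is in the conditioning set).
  P5: blocked at collider gamma (neither it nor any descendant is in the conditioning set).
  P6: blocked at collider delta (neither it nor any descendant is in the conditioning set).
The empty set is therefore the unique smallest valid set.

{}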